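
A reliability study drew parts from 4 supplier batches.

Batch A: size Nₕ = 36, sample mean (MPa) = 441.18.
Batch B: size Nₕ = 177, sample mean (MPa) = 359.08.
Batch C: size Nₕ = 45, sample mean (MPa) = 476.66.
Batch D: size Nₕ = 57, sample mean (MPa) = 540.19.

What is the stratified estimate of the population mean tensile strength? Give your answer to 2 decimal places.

x̄_st = (Σ Nₕx̄ₕ) / (Σ Nₕ) = (36·441.18 + 177·359.08 + 45·476.66 + 57·540.19) / 315
= 131680.17 / 315 = 418.0323... → 418.03.

418.03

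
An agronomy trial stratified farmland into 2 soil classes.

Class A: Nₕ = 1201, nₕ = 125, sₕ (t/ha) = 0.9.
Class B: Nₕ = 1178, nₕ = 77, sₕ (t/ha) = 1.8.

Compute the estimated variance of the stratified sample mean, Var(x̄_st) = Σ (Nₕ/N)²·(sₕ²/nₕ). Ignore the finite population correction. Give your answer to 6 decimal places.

0.011969

N = 2379; Wₕ = Nₕ/N.
class A: (1201/2379)²·0.9²/125 = 0.001651476
class B: (1178/2379)²·1.8²/77 = 0.010317061
Sum = 0.011968536 → 0.011969.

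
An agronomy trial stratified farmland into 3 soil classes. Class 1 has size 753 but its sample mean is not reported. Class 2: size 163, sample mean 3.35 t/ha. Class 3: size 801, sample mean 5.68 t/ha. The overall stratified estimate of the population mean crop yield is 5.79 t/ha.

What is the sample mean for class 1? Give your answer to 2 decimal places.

6.44

Σ Nₕx̄ₕ = N·μ, so 753·x̄_1 = 1717·5.79 − (163·3.35 + 801·5.68).
= 9941.43 − 5095.73 = 4845.7.
x̄_1 = 4845.7 / 753 = 6.4352... → 6.44.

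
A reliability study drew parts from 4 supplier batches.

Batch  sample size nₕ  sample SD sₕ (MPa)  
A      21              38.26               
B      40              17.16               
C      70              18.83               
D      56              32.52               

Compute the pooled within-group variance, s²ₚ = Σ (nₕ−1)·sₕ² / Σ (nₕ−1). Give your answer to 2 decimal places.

Degrees of freedom: 20 + 39 + 69 + 55 = 183.
Σ(nₕ−1)sₕ² = 20·1463.8276 + 39·294.4656 + 69·354.5689 + 55·1057.5504 = 123391.2365.
s²ₚ = 123391.2365 / 183 = 674.2691... → 674.27.

674.27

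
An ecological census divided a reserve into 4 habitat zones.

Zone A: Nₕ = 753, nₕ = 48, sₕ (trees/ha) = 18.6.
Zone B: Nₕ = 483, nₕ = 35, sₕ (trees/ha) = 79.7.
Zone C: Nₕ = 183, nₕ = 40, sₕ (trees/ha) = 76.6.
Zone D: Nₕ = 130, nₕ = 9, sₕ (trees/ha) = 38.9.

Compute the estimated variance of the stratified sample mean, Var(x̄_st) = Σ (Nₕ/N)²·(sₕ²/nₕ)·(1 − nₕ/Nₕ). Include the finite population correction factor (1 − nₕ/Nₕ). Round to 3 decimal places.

N = 1549; Wₕ = Nₕ/N.
zone A: (753/1549)²·18.6²/48·(1 − 48/753) = 1.594652
zone B: (483/1549)²·79.7²/35·(1 − 35/483) = 16.367069
zone C: (183/1549)²·76.6²/40·(1 − 40/183) = 1.599859
zone D: (130/1549)²·38.9²/9·(1 − 9/130) = 1.102256
Sum = 20.663836 → 20.664.

20.664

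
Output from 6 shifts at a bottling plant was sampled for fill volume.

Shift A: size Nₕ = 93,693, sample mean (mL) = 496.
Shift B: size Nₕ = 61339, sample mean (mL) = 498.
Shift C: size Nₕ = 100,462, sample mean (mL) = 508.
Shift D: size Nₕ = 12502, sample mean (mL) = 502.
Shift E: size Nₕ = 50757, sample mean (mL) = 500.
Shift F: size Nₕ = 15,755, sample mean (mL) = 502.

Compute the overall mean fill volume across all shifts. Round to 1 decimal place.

501.1

N = 93693 + 61339 + 100462 + 12502 + 50757 + 15755 = 334508.
Weight each subgroup mean by Nₕ/N and sum.
Σ Nₕx̄ₕ = 93693·496 + 61339·498 + 100462·508 + 12502·502 + 50757·500 + 15755·502 = 46471728 + 30546822 + 51034696 + 6276004 + 25378500 + 7909010 = 167616760.
Divide by N: 167616760 / 334508 = 501.084... → 501.1.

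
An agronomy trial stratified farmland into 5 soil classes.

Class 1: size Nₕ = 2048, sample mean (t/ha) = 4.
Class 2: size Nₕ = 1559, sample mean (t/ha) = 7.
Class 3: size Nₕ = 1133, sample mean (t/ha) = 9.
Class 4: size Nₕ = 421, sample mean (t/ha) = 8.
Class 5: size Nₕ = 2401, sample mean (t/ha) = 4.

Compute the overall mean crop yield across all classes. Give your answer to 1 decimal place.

5.6

N = 2048 + 1559 + 1133 + 421 + 2401 = 7562.
Weight each subgroup mean by Nₕ/N and sum.
Σ Nₕx̄ₕ = 2048·4 + 1559·7 + 1133·9 + 421·8 + 2401·4 = 8192 + 10913 + 10197 + 3368 + 9604 = 42274.
Divide by N: 42274 / 7562 = 5.590... → 5.6.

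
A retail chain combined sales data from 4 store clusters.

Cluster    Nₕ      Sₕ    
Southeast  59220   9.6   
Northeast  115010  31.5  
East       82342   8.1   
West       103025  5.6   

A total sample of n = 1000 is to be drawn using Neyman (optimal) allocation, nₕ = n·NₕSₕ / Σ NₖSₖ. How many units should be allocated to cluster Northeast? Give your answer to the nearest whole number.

667

Σ NₕSₕ = 59220·9.6 + 115010·31.5 + 82342·8.1 + 103025·5.6 = 5435237.2.
Share for Northeast: 3622815/5435237.2 = 0.66654.
n_Northeast = 1000 × 0.66654 = 666.542... → 667.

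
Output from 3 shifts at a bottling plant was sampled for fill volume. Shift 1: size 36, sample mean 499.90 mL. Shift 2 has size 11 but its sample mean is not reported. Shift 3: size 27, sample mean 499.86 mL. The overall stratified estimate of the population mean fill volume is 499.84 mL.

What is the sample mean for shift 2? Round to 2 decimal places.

Σ Nₕx̄ₕ = N·μ, so 11·x̄_2 = 74·499.84 − (36·499.90 + 27·499.86).
= 36988.16 − 31492.62 = 5495.54.
x̄_2 = 5495.54 / 11 = 499.5945... → 499.59.

499.59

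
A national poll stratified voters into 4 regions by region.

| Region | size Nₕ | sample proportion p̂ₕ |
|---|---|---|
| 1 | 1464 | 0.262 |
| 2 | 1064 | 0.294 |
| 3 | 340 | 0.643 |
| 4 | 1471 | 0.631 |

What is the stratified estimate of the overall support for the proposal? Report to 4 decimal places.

0.4248

Wₕ = Nₕ/N with N = 4339: 0.3374, 0.2452, 0.0784, 0.3390.
p̂_st = 0.3374·0.262 + 0.2452·0.294 + 0.0784·0.643 + 0.3390·0.631 ≈ 0.424799... → 0.4248.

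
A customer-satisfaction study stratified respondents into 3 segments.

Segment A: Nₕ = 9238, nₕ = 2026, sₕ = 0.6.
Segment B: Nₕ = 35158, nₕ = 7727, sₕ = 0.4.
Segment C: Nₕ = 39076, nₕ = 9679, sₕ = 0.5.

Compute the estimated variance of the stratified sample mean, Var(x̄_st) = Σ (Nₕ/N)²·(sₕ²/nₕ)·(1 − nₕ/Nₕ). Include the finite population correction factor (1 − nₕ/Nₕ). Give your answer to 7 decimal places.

0.0000088

N = 83472; Wₕ = Nₕ/N.
segment A: (9238/83472)²·0.6²/2026·(1 − 2026/9238) = 0.0000016991
segment B: (35158/83472)²·0.4²/7727·(1 − 7727/35158) = 0.0000028661
segment C: (39076/83472)²·0.5²/9679·(1 − 9679/39076) = 0.0000042583
Sum = 0.0000088235 → 0.0000088.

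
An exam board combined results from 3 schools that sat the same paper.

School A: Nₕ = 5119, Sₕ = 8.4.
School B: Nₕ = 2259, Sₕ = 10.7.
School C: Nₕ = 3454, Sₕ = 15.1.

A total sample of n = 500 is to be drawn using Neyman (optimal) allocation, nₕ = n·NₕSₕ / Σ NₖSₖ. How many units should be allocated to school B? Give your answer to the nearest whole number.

Σ NₕSₕ = 5119·8.4 + 2259·10.7 + 3454·15.1 = 119326.3.
Share for B: 24171.3/119326.3 = 0.20256.
n_B = 500 × 0.20256 = 101.282... → 101.

101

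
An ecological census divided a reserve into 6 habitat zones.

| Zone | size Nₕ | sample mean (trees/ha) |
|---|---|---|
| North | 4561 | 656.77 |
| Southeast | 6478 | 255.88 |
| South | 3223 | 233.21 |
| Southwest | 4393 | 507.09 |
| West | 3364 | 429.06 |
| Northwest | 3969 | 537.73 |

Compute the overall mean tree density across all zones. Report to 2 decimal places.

431.35

N = 25988; weights Wₕ = Nₕ/N = (0.1755, 0.2493, 0.1240, 0.1690, 0.1294, 0.1527).
x̄_st = Σ Wₕ·x̄ₕ = 0.1755·656.77 + 0.2493·255.88 + 0.1240·233.21 + 0.1690·507.09 + 0.1294·429.06 + 0.1527·537.73 ≈ 431.3533...
→ 431.35.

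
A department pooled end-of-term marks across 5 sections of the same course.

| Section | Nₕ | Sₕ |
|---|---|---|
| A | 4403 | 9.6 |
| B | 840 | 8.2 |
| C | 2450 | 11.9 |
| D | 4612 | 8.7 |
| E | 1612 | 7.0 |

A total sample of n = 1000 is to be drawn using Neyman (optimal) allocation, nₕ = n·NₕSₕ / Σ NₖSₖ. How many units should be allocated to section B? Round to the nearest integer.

A: NₕSₕ = 4403·9.6 = 42268.8
B: NₕSₕ = 840·8.2 = 6888
C: NₕSₕ = 2450·11.9 = 29155
D: NₕSₕ = 4612·8.7 = 40124.4
E: NₕSₕ = 1612·7.0 = 11284
Σ NₕSₕ = 129720.2.
n_B = 1000·6888/129720.2 = 53.099... → 53.

53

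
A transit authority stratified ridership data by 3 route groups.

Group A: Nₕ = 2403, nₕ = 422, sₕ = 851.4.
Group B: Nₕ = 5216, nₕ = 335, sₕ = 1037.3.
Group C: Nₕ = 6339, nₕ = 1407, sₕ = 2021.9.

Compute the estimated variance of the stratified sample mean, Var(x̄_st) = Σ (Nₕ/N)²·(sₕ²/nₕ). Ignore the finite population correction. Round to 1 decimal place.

1098.7

N = 13958. Term for each stratum: Wₕ²sₕ²/nₕ.
Var(x̄_st) = 50.9115 + 448.5313 + 599.2670 = 1098.7098 → 1098.7.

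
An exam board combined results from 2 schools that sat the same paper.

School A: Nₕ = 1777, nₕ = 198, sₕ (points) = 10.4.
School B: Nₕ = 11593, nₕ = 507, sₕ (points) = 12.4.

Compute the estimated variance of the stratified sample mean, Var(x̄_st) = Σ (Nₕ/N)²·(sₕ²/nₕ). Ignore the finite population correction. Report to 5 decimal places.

0.23767

N = 13370. Term for each stratum: Wₕ²sₕ²/nₕ.
Var(x̄_st) = 0.00964969 + 0.22801545 = 0.23766514 → 0.23767.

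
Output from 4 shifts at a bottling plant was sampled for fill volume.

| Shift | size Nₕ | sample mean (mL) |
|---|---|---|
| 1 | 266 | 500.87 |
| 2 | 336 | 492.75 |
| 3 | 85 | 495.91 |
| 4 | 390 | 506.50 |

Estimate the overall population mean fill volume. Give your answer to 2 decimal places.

N = 266 + 336 + 85 + 390 = 1077.
Weight each subgroup mean by Nₕ/N and sum.
Σ Nₕx̄ₕ = 266·500.87 + 336·492.75 + 85·495.91 + 390·506.50 = 133231.42 + 165564 + 42152.35 + 197535 = 538482.77.
Divide by N: 538482.77 / 1077 = 499.9840... → 499.98.

499.98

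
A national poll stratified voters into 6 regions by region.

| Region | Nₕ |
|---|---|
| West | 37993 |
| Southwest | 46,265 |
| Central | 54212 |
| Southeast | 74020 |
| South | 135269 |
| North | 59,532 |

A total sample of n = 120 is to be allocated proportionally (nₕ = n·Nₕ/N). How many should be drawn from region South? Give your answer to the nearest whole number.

N = 37993 + 46265 + 54212 + 74020 + 135269 + 59532 = 407291.
n_South = 120·135269/407291 = 39.854... → 40.

40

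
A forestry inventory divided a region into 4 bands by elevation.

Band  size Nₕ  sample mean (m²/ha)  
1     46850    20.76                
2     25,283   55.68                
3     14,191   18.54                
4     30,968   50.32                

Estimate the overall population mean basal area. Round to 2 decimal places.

35.82

N = 46850 + 25283 + 14191 + 30968 = 117292.
The stratified mean weights each stratum mean by its population share Nₕ/N.
Σ Nₕx̄ₕ = 46850·20.76 + 25283·55.68 + 14191·18.54 + 30968·50.32 = 972606 + 1407757.44 + 263101.14 + 1558309.76 = 4201774.34.
Divide by N: 4201774.34 / 117292 = 35.8232... → 35.82.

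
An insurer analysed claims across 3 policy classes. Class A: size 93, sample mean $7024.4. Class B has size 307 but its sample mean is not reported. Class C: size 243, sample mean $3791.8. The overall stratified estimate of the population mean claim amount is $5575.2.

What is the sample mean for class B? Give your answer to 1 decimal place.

N = 93 + 307 + 243 = 643.
Overall total = μ·N = 5575.2·643 = 3584853.6.
Subtract the known strata: 93·7024.4 + 243·3791.8 = 1574676.6.
Remaining total for class B: 3584853.6 − 1574676.6 = 2010177.
Divide by its size: 2010177 / 307 = 6547.808... → 6547.8.

6547.8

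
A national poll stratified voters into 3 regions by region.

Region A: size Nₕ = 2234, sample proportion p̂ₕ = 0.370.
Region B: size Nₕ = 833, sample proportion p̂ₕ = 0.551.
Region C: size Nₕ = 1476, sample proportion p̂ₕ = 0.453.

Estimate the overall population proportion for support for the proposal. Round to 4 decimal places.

0.4302

N = 2234 + 833 + 1476 = 4543.
Overall proportion = Σ (Nₕ/N)·p̂ₕ.
Σ Nₕp̂ₕ = 826.58 + 458.983 + 668.628 = 1954.191.
1954.191 / 4543 = 0.430154... → 0.4302.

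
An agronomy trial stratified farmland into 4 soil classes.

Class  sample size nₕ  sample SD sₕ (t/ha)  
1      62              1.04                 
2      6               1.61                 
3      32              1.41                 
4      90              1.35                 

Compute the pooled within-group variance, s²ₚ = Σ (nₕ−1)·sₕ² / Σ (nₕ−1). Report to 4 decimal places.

1.6278

Degrees of freedom: 61 + 5 + 31 + 89 = 186.
Σ(nₕ−1)sₕ² = 61·1.0816 + 5·2.5921 + 31·1.9881 + 89·1.8225 = 302.7717.
s²ₚ = 302.7717 / 186 = 1.627805... → 1.6278.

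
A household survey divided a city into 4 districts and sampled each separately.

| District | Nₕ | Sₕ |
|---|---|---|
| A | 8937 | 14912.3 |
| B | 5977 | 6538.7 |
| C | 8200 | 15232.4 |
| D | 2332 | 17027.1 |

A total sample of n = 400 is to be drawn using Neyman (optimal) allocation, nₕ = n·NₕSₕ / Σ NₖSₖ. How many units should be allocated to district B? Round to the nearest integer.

46

Σ NₕSₕ = 8937·14912.3 + 5977·6538.7 + 8200·15232.4 + 2332·17027.1 = 336965912.2.
Share for B: 39081809.9/336965912.2 = 0.11598.
n_B = 400 × 0.11598 = 46.393... → 46.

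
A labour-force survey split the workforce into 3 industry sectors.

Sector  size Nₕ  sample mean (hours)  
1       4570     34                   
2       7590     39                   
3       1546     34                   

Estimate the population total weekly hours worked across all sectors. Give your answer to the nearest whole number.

503954

1: 4570·34 = 155380
2: 7590·39 = 296010
3: 1546·34 = 52564
τ̂ = Σ Nₕx̄ₕ = 503954.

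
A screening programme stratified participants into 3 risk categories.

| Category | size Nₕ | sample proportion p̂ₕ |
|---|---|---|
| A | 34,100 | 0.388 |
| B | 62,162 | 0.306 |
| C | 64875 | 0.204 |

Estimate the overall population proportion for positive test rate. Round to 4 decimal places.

Wₕ = Nₕ/N with N = 161137: 0.2116, 0.3858, 0.4026.
p̂_st = 0.2116·0.388 + 0.3858·0.306 + 0.4026·0.204 ≈ 0.282287... → 0.2823.

0.2823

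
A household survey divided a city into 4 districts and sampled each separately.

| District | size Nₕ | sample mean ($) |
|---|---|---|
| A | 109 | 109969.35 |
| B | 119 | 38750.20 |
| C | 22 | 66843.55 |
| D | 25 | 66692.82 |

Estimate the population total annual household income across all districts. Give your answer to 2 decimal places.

Estimate total by summing Nₕ·x̄ₕ over strata.
109·109969.35 + 119·38750.20 + 22·66843.55 + 25·66692.82 = 11986659.15 + 4611273.8 + 1470558.1 + 1667320.5 = 19735811.55.

19735811.55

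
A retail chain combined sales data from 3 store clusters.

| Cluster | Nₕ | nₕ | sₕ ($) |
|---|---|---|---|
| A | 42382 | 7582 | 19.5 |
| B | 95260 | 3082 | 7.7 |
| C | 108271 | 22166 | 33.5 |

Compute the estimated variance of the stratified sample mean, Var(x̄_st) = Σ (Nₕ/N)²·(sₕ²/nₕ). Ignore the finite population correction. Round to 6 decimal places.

N = 245913; Wₕ = Nₕ/N.
cluster A: (42382/245913)²·19.5²/7582 = 0.001489654
cluster B: (95260/245913)²·7.7²/3082 = 0.002886736
cluster C: (108271/245913)²·33.5²/22166 = 0.009814397
Sum = 0.014190786 → 0.014191.

0.014191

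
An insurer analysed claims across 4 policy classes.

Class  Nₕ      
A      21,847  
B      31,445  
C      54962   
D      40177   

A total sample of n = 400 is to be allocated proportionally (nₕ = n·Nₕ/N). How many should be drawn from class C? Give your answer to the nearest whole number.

148

Share of class C = 54962/148431 = 0.37029.
Allocate 400 × 0.37029 = 148.115... → 148.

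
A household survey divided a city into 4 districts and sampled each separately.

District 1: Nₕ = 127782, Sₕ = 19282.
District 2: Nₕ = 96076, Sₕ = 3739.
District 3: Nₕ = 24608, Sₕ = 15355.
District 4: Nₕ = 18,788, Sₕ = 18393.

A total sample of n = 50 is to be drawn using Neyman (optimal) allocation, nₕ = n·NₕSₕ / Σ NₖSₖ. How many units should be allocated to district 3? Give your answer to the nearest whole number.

1: NₕSₕ = 127782·19282 = 2463892524
2: NₕSₕ = 96076·3739 = 359228164
3: NₕSₕ = 24608·15355 = 377855840
4: NₕSₕ = 18788·18393 = 345567684
Σ NₕSₕ = 3546544212.
n_3 = 50·377855840/3546544212 = 5.327... → 5.

5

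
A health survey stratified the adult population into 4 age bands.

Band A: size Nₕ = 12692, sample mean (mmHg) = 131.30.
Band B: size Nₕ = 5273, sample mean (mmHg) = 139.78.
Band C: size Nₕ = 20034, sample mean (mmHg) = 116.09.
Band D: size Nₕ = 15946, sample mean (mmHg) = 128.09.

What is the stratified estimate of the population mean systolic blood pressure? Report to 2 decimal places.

125.53

x̄_st = (Σ Nₕx̄ₕ) / (Σ Nₕ) = (12692·131.30 + 5273·139.78 + 20034·116.09 + 15946·128.09) / 53945
= 6771789.74 / 53945 = 125.5314... → 125.53.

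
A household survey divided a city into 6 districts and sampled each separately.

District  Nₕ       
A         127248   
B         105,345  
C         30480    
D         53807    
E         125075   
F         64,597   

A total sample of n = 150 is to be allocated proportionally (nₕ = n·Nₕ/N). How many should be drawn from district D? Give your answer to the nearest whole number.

16

N = 127248 + 105345 + 30480 + 53807 + 125075 + 64597 = 506552.
n_D = 150·53807/506552 = 15.933... → 16.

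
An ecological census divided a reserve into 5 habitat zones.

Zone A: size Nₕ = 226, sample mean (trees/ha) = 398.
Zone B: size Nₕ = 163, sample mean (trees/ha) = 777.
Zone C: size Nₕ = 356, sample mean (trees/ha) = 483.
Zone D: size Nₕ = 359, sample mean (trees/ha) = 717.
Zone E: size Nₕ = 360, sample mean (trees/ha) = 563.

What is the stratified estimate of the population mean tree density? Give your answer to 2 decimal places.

579.67

x̄_st = (Σ Nₕx̄ₕ) / (Σ Nₕ) = (226·398 + 163·777 + 356·483 + 359·717 + 360·563) / 1464
= 848630 / 1464 = 579.6653... → 579.67.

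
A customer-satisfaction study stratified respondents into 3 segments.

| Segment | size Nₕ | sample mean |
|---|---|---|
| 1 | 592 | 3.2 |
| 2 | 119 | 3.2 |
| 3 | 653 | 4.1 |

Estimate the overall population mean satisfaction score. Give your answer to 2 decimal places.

3.63

N = 592 + 119 + 653 = 1364.
Weight each subgroup mean by Nₕ/N and sum.
Σ Nₕx̄ₕ = 592·3.2 + 119·3.2 + 653·4.1 = 1894.4 + 380.8 + 2677.3 = 4952.5.
Divide by N: 4952.5 / 1364 = 3.6309... → 3.63.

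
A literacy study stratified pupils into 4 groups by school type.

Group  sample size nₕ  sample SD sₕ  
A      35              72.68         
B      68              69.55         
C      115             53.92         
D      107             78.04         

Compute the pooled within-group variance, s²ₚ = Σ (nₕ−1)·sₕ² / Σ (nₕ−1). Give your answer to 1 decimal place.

Degrees of freedom: 34 + 67 + 114 + 106 = 321.
Σ(nₕ−1)sₕ² = 34·5282.3824 + 67·4837.2025 + 114·2907.3664 + 106·6090.2416 = 1480698.9483.
s²ₚ = 1480698.9483 / 321 = 4612.769... → 4612.8.

4612.8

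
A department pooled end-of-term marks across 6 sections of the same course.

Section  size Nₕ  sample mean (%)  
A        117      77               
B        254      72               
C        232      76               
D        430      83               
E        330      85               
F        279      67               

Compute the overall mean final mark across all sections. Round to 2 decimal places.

77.57

N = 117 + 254 + 232 + 430 + 330 + 279 = 1642.
The stratified mean weights each stratum mean by its population share Nₕ/N.
Σ Nₕx̄ₕ = 117·77 + 254·72 + 232·76 + 430·83 + 330·85 + 279·67 = 9009 + 18288 + 17632 + 35690 + 28050 + 18693 = 127362.
Divide by N: 127362 / 1642 = 77.5652... → 77.57.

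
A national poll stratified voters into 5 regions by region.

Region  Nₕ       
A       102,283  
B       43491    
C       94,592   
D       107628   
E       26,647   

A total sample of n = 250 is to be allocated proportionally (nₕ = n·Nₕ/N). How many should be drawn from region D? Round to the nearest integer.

Share of region D = 107628/374641 = 0.28728.
Allocate 250 × 0.28728 = 71.821... → 72.

72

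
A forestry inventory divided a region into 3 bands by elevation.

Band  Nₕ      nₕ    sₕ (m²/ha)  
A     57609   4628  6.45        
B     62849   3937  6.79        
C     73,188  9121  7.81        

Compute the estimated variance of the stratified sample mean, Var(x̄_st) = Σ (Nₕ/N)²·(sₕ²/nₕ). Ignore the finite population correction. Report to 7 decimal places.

0.0029844

N = 193646. Term for each stratum: Wₕ²sₕ²/nₕ.
Var(x̄_st) = 0.0007955907 + 0.0012335416 + 0.0009552616 = 0.0029843939 → 0.0029844.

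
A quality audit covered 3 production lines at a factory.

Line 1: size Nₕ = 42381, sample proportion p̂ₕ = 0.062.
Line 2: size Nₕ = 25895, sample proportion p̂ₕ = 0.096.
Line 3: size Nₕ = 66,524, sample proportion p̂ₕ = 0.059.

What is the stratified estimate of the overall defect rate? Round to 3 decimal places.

0.067

N = 42381 + 25895 + 66524 = 134800.
Overall proportion = Σ (Nₕ/N)·p̂ₕ.
Σ Nₕp̂ₕ = 2627.622 + 2485.92 + 3924.916 = 9038.458.
9038.458 / 134800 = 0.06705... → 0.067.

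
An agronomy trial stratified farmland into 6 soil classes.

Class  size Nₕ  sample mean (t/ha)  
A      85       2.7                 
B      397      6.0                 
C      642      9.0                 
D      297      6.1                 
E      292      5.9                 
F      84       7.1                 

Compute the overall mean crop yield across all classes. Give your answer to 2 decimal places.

x̄_st = (Σ Nₕx̄ₕ) / (Σ Nₕ) = (85·2.7 + 397·6.0 + 642·9.0 + 297·6.1 + 292·5.9 + 84·7.1) / 1797
= 12520.4 / 1797 = 6.9674... → 6.97.

6.97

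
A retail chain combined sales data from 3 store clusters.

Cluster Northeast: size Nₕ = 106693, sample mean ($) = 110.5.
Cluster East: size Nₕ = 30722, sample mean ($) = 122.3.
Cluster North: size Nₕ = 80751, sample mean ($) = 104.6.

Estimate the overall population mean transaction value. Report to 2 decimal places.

109.98

N = 218166; weights Wₕ = Nₕ/N = (0.4890, 0.1408, 0.3701).
x̄_st = Σ Wₕ·x̄ₕ = 0.4890·110.5 + 0.1408·122.3 + 0.3701·104.6 ≈ 109.9779...
→ 109.98.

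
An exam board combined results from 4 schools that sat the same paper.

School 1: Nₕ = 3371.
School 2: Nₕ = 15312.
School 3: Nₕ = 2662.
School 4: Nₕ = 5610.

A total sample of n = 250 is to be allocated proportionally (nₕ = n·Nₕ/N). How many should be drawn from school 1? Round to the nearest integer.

31

N = 3371 + 15312 + 2662 + 5610 = 26955.
n_1 = 250·3371/26955 = 31.265... → 31.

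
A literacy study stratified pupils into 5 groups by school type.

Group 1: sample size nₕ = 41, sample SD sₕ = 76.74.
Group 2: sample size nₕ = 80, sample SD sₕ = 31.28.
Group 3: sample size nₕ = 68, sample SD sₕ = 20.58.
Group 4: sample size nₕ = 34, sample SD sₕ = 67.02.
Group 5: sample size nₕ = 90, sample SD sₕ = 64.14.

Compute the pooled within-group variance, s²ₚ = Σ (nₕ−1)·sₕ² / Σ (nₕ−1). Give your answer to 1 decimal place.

2777.9

1: (41−1)·76.74² = 40·5889.0276 = 235561.104
2: (80−1)·31.28² = 79·978.4384 = 77296.6336
3: (68−1)·20.58² = 67·423.5364 = 28376.9388
4: (34−1)·67.02² = 33·4491.6804 = 148225.4532
5: (90−1)·64.14² = 89·4113.9396 = 366140.6244
Numerator = 855600.754; denominator = Σ(nₕ−1) = 308.
s²ₚ = 855600.754/308 = 2777.925... → 2777.9.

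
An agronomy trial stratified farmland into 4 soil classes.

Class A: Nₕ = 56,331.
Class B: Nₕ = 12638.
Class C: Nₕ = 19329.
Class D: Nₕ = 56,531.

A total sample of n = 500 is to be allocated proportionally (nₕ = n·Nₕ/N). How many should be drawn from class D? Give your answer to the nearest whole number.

N = 56331 + 12638 + 19329 + 56531 = 144829.
n_D = 500·56531/144829 = 195.165... → 195.

195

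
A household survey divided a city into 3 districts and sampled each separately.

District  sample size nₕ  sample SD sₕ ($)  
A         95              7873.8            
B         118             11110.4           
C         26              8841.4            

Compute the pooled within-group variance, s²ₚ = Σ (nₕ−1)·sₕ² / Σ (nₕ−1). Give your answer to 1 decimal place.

94171808.3

A: (95−1)·7873.8² = 94·61996726.44 = 5827692285.36
B: (118−1)·11110.4² = 117·123440988.16 = 14442595614.72
C: (26−1)·8841.4² = 25·78170353.96 = 1954258849
Numerator = 22224546749.08; denominator = Σ(nₕ−1) = 236.
s²ₚ = 22224546749.08/236 = 94171808.259... → 94171808.3.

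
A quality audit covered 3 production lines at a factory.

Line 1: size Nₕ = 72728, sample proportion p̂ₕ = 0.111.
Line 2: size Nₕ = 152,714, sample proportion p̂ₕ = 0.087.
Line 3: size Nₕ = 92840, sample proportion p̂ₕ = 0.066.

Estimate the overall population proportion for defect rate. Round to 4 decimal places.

0.0864

N = 72728 + 152714 + 92840 = 318282.
Overall proportion = Σ (Nₕ/N)·p̂ₕ.
Σ Nₕp̂ₕ = 8072.808 + 13286.118 + 6127.44 = 27486.366.
27486.366 / 318282 = 0.086359... → 0.0864.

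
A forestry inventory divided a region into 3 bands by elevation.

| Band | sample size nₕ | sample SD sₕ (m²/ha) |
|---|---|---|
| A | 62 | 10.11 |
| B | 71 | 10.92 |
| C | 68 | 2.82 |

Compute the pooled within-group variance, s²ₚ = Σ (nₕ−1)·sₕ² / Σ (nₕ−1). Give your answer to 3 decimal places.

76.338

A: (62−1)·10.11² = 61·102.2121 = 6234.9381
B: (71−1)·10.92² = 70·119.2464 = 8347.248
C: (68−1)·2.82² = 67·7.9524 = 532.8108
Numerator = 15114.9969; denominator = Σ(nₕ−1) = 198.
s²ₚ = 15114.9969/198 = 76.33837... → 76.338.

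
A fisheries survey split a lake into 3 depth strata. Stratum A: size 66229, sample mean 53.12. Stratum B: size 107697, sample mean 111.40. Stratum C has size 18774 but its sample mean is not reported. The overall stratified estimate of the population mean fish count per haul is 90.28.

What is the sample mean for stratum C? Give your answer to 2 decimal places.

100.21

N = 66229 + 107697 + 18774 = 192700.
Overall total = μ·N = 90.28·192700 = 17396956.
Subtract the known strata: 66229·53.12 + 107697·111.40 = 15515530.28.
Remaining total for stratum C: 17396956 − 15515530.28 = 1881425.72.
Divide by its size: 1881425.72 / 18774 = 100.2144... → 100.21.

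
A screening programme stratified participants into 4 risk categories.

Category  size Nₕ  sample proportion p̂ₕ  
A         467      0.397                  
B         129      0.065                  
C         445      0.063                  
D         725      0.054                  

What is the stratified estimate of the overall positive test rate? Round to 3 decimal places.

0.148

N = 467 + 129 + 445 + 725 = 1766.
Overall proportion = Σ (Nₕ/N)·p̂ₕ.
Σ Nₕp̂ₕ = 185.399 + 8.385 + 28.035 + 39.15 = 260.969.
260.969 / 1766 = 0.14777... → 0.148.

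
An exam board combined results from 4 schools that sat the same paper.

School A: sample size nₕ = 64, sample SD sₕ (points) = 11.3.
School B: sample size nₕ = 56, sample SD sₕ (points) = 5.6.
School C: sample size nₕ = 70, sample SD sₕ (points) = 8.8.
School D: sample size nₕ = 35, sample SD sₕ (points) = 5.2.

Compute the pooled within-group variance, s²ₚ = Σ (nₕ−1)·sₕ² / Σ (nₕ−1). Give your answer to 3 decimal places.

72.543

A: (64−1)·11.3² = 63·127.69 = 8044.47
B: (56−1)·5.6² = 55·31.36 = 1724.8
C: (70−1)·8.8² = 69·77.44 = 5343.36
D: (35−1)·5.2² = 34·27.04 = 919.36
Numerator = 16031.99; denominator = Σ(nₕ−1) = 221.
s²ₚ = 16031.99/221 = 72.54294... → 72.543.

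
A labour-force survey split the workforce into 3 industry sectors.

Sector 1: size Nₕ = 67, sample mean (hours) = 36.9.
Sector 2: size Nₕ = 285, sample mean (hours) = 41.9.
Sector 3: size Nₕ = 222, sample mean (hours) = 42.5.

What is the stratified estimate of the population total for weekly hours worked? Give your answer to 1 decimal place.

23848.8

1: 67·36.9 = 2472.3
2: 285·41.9 = 11941.5
3: 222·42.5 = 9435
τ̂ = Σ Nₕx̄ₕ = 23848.8.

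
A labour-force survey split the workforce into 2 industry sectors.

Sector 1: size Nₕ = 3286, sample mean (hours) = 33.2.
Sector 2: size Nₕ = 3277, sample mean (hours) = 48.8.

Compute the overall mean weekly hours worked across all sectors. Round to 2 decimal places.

x̄_st = (Σ Nₕx̄ₕ) / (Σ Nₕ) = (3286·33.2 + 3277·48.8) / 6563
= 269012.8 / 6563 = 40.9893... → 40.99.

40.99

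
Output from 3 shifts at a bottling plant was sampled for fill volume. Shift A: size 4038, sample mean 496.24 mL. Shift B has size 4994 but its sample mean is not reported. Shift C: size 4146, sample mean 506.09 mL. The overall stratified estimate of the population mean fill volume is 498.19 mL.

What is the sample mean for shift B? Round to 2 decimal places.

N = 4038 + 4994 + 4146 = 13178.
Overall total = μ·N = 498.19·13178 = 6565147.82.
Subtract the known strata: 4038·496.24 + 4146·506.09 = 4102066.26.
Remaining total for shift B: 6565147.82 − 4102066.26 = 2463081.56.
Divide by its size: 2463081.56 / 4994 = 493.2082... → 493.21.

493.21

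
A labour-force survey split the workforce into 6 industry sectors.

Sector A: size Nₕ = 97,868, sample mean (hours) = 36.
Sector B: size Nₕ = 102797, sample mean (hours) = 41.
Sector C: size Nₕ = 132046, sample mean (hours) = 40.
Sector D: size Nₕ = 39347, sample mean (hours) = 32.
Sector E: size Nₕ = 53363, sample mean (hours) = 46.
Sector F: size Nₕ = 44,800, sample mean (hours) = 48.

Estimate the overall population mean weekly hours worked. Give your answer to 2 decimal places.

40.16

x̄_st = (Σ Nₕx̄ₕ) / (Σ Nₕ) = (97868·36 + 102797·41 + 132046·40 + 39347·32 + 53363·46 + 44800·48) / 470221
= 18883967 / 470221 = 40.1598... → 40.16.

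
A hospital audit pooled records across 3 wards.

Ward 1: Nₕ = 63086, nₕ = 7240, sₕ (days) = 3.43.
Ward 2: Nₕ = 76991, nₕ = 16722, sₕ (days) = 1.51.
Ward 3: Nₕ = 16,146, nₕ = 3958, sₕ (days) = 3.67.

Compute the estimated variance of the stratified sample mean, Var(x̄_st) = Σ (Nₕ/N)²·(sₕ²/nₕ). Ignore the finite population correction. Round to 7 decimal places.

0.0003345

N = 156223; Wₕ = Nₕ/N.
ward 1: (63086/156223)²·3.43²/7240 = 0.0002649877
ward 2: (76991/156223)²·1.51²/16722 = 0.0000331174
ward 3: (16146/156223)²·3.67²/3958 = 0.0000363493
Sum = 0.0003344544 → 0.0003345.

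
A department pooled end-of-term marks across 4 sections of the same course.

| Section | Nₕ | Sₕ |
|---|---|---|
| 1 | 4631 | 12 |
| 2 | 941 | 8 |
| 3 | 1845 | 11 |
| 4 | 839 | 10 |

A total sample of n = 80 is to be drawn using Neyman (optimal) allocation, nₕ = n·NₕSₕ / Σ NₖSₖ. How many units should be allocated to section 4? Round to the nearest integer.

7

1: NₕSₕ = 4631·12 = 55572
2: NₕSₕ = 941·8 = 7528
3: NₕSₕ = 1845·11 = 20295
4: NₕSₕ = 839·10 = 8390
Σ NₕSₕ = 91785.
n_4 = 80·8390/91785 = 7.313... → 7.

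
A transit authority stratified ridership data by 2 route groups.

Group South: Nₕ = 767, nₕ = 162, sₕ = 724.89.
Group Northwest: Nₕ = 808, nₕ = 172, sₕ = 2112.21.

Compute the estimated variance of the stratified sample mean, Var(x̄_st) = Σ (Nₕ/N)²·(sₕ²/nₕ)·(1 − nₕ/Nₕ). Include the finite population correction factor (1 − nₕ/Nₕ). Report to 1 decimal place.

N = 1575. Term for each stratum: Wₕ²sₕ²/nₕ·(1−nₕ/Nₕ).
Var(x̄_st) = 606.7626 + 5373.4486 = 5980.2113 → 5980.2.

5980.2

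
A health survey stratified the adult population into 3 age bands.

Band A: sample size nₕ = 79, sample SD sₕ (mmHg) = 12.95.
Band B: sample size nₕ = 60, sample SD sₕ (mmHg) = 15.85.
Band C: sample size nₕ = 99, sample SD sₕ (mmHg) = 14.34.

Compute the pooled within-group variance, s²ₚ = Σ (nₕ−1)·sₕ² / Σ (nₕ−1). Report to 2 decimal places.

Degrees of freedom: 78 + 59 + 98 = 235.
Σ(nₕ−1)sₕ² = 78·167.7025 + 59·251.2225 + 98·205.6356 = 48055.2113.
s²ₚ = 48055.2113 / 235 = 204.4903... → 204.49.

204.49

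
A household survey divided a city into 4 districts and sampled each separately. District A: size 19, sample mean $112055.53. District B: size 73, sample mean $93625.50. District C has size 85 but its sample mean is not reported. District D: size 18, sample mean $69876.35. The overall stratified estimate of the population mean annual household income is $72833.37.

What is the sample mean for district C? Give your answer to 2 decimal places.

46835.49

N = 19 + 73 + 85 + 18 = 195.
Overall total = μ·N = 72833.37·195 = 14202507.15.
Subtract the known strata: 19·112055.53 + 73·93625.50 + 18·69876.35 = 10221490.87.
Remaining total for district C: 14202507.15 − 10221490.87 = 3981016.28.
Divide by its size: 3981016.28 / 85 = 46835.4856... → 46835.49.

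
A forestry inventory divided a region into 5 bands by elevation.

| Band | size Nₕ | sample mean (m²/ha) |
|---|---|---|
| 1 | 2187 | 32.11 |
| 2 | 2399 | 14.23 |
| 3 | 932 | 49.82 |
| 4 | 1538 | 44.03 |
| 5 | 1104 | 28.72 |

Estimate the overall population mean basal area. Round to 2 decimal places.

N = 2187 + 2399 + 932 + 1538 + 1104 = 8160.
Weight each subgroup mean by Nₕ/N and sum.
Σ Nₕx̄ₕ = 2187·32.11 + 2399·14.23 + 932·49.82 + 1538·44.03 + 1104·28.72 = 70224.57 + 34137.77 + 46432.24 + 67718.14 + 31706.88 = 250219.6.
Divide by N: 250219.6 / 8160 = 30.6642... → 30.66.

30.66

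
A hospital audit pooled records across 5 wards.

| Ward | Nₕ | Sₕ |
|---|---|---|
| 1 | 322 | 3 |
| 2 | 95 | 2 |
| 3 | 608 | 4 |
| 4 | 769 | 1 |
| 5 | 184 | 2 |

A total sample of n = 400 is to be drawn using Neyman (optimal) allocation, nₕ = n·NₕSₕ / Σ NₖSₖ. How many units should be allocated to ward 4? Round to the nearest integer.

65

1: NₕSₕ = 322·3 = 966
2: NₕSₕ = 95·2 = 190
3: NₕSₕ = 608·4 = 2432
4: NₕSₕ = 769·1 = 769
5: NₕSₕ = 184·2 = 368
Σ NₕSₕ = 4725.
n_4 = 400·769/4725 = 65.101... → 65.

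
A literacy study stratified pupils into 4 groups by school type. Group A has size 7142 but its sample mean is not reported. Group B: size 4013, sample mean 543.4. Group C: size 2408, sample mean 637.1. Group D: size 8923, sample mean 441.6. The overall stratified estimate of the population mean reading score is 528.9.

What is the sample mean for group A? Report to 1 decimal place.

593.3

N = 7142 + 4013 + 2408 + 8923 = 22486.
Overall total = μ·N = 528.9·22486 = 11892845.4.
Subtract the known strata: 4013·543.4 + 2408·637.1 + 8923·441.6 = 7655197.8.
Remaining total for group A: 11892845.4 − 7655197.8 = 4237647.6.
Divide by its size: 4237647.6 / 7142 = 593.342... → 593.3.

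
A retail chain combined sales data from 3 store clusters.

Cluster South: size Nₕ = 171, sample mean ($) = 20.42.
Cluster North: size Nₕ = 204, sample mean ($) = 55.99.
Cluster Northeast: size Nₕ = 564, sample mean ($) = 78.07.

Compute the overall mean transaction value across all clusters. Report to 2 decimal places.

62.77

N = 939; weights Wₕ = Nₕ/N = (0.1821, 0.2173, 0.6006).
x̄_st = Σ Wₕ·x̄ₕ = 0.1821·20.42 + 0.2173·55.99 + 0.6006·78.07 ≈ 62.7745...
→ 62.77.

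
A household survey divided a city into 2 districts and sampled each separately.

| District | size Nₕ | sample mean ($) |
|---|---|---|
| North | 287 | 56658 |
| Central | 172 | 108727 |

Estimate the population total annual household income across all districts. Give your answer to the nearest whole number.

34961890

North: 287·56658 = 16260846
Central: 172·108727 = 18701044
τ̂ = Σ Nₕx̄ₕ = 34961890.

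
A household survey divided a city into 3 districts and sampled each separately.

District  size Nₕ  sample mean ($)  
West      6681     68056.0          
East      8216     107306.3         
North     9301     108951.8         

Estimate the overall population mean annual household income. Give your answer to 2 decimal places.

97101.88

x̄_st = (Σ Nₕx̄ₕ) / (Σ Nₕ) = (6681·68056.0 + 8216·107306.3 + 9301·108951.8) / 24198
= 2349671388.6 / 24198 = 97101.8840... → 97101.88.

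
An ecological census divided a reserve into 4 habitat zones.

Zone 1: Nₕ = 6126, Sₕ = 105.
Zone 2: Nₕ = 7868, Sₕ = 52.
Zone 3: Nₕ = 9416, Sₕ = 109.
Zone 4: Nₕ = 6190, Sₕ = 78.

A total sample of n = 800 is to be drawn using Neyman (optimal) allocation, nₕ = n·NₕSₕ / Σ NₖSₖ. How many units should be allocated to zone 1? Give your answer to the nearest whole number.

Σ NₕSₕ = 6126·105 + 7868·52 + 9416·109 + 6190·78 = 2561530.
Share for 1: 643230/2561530 = 0.25111.
n_1 = 800 × 0.25111 = 200.889... → 201.

201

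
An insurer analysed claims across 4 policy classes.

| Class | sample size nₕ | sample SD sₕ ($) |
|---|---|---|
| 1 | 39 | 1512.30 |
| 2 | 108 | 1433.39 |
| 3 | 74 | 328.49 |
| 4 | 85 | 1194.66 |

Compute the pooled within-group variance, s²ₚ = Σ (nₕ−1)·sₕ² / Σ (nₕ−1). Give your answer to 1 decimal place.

Degrees of freedom: 38 + 107 + 73 + 84 = 302.
Σ(nₕ−1)sₕ² = 38·2287051.29 + 107·2054606.8921 + 73·107905.6801 + 84·1427212.5156 = 434513852.4324.
s²ₚ = 434513852.4324 / 302 = 1438787.591... → 1438787.6.

1438787.6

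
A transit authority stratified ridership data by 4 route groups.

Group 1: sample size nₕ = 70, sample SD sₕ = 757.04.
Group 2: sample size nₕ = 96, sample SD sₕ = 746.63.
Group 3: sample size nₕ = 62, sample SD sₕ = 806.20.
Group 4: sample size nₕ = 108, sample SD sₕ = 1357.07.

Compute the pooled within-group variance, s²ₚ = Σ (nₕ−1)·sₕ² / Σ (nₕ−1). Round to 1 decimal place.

1: (70−1)·757.04² = 69·573109.5616 = 39544559.7504
2: (96−1)·746.63² = 95·557456.3569 = 52958353.9055
3: (62−1)·806.20² = 61·649958.44 = 39647464.84
4: (108−1)·1357.07² = 107·1841638.9849 = 197055371.3843
Numerator = 329205749.8802; denominator = Σ(nₕ−1) = 332.
s²ₚ = 329205749.8802/332 = 991583.584... → 991583.6.

991583.6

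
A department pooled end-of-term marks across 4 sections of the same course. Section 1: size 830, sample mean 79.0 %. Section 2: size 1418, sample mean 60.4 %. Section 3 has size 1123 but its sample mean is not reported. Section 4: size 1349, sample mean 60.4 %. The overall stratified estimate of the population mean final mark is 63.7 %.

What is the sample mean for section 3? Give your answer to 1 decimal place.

60.5

Σ Nₕx̄ₕ = N·μ, so 1123·x̄_3 = 4720·63.7 − (830·79.0 + 1418·60.4 + 1349·60.4).
= 300664 − 232696.8 = 67967.2.
x̄_3 = 67967.2 / 1123 = 60.523... → 60.5.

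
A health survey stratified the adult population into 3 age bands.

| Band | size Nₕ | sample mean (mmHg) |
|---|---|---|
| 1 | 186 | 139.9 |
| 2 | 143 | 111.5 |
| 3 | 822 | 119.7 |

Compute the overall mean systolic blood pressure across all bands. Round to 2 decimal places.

121.95

N = 1151; weights Wₕ = Nₕ/N = (0.1616, 0.1242, 0.7142).
x̄_st = Σ Wₕ·x̄ₕ = 0.1616·139.9 + 0.1242·111.5 + 0.7142·119.7 ≈ 121.9455...
→ 121.95.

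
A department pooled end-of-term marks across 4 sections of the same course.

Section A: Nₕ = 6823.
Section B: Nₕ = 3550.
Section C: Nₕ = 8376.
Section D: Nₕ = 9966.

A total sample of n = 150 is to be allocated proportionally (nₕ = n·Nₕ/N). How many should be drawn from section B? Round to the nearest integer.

19

Share of section B = 3550/28715 = 0.12363.
Allocate 150 × 0.12363 = 18.544... → 19.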